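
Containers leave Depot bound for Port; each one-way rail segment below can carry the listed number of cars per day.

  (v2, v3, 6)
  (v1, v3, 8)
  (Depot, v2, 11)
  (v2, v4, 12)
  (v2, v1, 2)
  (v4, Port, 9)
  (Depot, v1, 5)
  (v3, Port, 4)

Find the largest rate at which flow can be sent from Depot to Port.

13

Augment Depot→v1→v3→Port: bottleneck 4, flow now 4.
Augment Depot→v2→v4→Port: bottleneck 9, flow now 13.
No augmenting path remains; maximum flow = 13.
In the residual graph, reachable from Depot: {Depot, v1, v2, v3, v4}.
Min-cut edges: v3→Port (4), v4→Port (9); capacity 4 + 9 = 13.
This cut is saturated, so no flow can exceed 13.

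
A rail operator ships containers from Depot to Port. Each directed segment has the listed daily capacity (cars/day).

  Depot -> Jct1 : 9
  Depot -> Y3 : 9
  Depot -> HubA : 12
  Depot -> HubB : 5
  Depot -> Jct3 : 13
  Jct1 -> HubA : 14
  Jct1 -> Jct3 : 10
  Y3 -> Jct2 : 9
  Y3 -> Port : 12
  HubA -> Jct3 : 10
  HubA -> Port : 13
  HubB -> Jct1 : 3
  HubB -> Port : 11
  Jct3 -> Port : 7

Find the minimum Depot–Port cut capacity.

Augment Depot→Y3→Port: bottleneck 9, flow now 9.
Augment Depot→HubA→Port: bottleneck 12, flow now 21.
Augment Depot→HubB→Port: bottleneck 5, flow now 26.
Augment Depot→Jct3→Port: bottleneck 7, flow now 33.
Augment Depot→Jct1→HubA→Port: bottleneck 1, flow now 34.
No augmenting path remains; maximum flow = 34.
By max-flow min-cut, the minimum cut capacity equals the max flow.
In the residual graph, reachable from Depot: {Depot, Jct1, HubA, Jct3}.
Min-cut edges: Depot→Y3 (9), Depot→HubB (5), HubA→Port (13), Jct3→Port (7); capacity 9 + 5 + 13 + 7 = 34.

34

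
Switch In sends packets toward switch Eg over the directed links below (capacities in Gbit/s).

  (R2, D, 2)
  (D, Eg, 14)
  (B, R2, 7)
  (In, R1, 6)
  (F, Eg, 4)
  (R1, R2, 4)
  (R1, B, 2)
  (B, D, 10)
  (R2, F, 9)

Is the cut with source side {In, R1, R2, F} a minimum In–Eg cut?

No — its capacity is 8, but the minimum cut has capacity 6.

Given cut capacity: 2 + 2 + 4 = 8.
Augment In→R1→B→D→Eg: bottleneck 2, flow now 2.
Augment In→R1→R2→F→Eg: bottleneck 4, flow now 6.
No augmenting path remains; maximum flow = 6.
In the residual graph, reachable from In: {In}.
Min-cut edges: In→R1 (6); capacity 6 = 6.
Cut capacity 8 exceeds the max flow 6, so it is not minimum.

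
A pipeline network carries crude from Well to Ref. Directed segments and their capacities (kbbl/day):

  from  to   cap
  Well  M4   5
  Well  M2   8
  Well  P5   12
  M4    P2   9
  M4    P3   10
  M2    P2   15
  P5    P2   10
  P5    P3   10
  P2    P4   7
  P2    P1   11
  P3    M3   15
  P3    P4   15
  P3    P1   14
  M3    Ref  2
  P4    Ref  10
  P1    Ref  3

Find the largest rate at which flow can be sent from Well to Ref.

Augment Well→M4→P2→P4→Ref: bottleneck 5, flow now 5.
Augment Well→M2→P2→P4→Ref: bottleneck 2, flow now 7.
Augment Well→M2→P2→P1→Ref: bottleneck 3, flow now 10.
Augment Well→P5→P3→M3→Ref: bottleneck 2, flow now 12.
Augment Well→P5→P3→P4→Ref: bottleneck 3, flow now 15.
No augmenting path remains; maximum flow = 15.
In the residual graph, reachable from Well: {Well, M4, M2, P5, P2, P3, M3, P4, P1}.
Min-cut edges: M3→Ref (2), P4→Ref (10), P1→Ref (3); capacity 2 + 10 + 3 = 15.
This cut is saturated, so no flow can exceed 15.

15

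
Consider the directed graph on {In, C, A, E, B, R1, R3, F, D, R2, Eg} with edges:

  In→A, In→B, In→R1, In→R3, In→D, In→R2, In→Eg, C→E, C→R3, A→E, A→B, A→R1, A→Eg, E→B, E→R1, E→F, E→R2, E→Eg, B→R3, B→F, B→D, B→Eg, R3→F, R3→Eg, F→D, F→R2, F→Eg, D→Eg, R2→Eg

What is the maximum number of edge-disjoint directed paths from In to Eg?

Assign every edge capacity 1; by Menger, the answer equals the max flow.
Path In→Eg (+1); total 1.
Path In→A→Eg (+1); total 2.
Path In→B→Eg (+1); total 3.
Path In→R3→Eg (+1); total 4.
Path In→D→Eg (+1); total 5.
Path In→R2→Eg (+1); total 6.
No residual In→Eg path; max flow = 6.
Certifying cut of size 6: {In→A, In→B, In→D, In→Eg, In→R2, In→R3}.

6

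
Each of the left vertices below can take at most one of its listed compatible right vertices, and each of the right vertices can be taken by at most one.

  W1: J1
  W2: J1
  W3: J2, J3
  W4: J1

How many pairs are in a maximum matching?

2

Unit-capacity flow: source→left, listed edges, right→sink; max matching = max flow.
Augmenting path W1→J1 (+1); matched 1.
Augmenting path W3→J2 (+1); matched 2.
No augmenting path remains; maximum matching = 2.
König certificate: {W3, J1} is a vertex cover of size 2 (every listed pair touches it), so no matching can be larger.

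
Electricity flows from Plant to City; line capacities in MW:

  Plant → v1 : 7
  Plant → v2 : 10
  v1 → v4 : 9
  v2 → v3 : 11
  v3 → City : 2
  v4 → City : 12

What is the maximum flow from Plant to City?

Augment Plant→v1→v4→City: bottleneck 7, flow now 7.
Augment Plant→v2→v3→City: bottleneck 2, flow now 9.
No augmenting path remains; maximum flow = 9.
In the residual graph, reachable from Plant: {Plant, v2, v3}.
Min-cut edges: Plant→v1 (7), v3→City (2); capacity 7 + 2 = 9.
This cut is saturated, so no flow can exceed 9.

9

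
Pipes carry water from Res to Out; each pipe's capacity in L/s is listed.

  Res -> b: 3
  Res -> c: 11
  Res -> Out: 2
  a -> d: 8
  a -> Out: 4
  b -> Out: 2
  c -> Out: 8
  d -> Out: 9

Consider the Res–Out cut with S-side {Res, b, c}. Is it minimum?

Given cut capacity: 2 + 2 + 8 = 12.
Augment Res→Out: bottleneck 2, flow now 2.
Augment Res→b→Out: bottleneck 2, flow now 4.
Augment Res→c→Out: bottleneck 8, flow now 12.
No augmenting path remains; maximum flow = 12.
Cut capacity 12 equals the max flow, so it is a minimum cut.

Yes — it is a minimum cut (capacity 12).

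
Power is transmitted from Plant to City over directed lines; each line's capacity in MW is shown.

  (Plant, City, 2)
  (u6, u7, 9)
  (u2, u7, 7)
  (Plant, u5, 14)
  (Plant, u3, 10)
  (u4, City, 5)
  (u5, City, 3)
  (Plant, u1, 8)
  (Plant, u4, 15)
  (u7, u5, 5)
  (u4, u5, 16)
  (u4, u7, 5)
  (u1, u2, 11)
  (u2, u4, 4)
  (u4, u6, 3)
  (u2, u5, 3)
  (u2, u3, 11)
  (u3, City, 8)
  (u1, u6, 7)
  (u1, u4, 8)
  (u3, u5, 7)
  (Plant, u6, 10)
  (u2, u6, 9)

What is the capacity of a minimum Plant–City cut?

18

Augment Plant→City: bottleneck 2, flow now 2.
Augment Plant→u3→City: bottleneck 8, flow now 10.
Augment Plant→u4→City: bottleneck 5, flow now 15.
Augment Plant→u5→City: bottleneck 3, flow now 18.
No augmenting path remains; maximum flow = 18.
By max-flow min-cut, the minimum cut capacity equals the max flow.
In the residual graph, reachable from Plant: {Plant, u1, u2, u3, u4, u5, u6, u7}.
Min-cut edges: Plant→City (2), u3→City (8), u4→City (5), u5→City (3); capacity 2 + 8 + 5 + 3 = 18.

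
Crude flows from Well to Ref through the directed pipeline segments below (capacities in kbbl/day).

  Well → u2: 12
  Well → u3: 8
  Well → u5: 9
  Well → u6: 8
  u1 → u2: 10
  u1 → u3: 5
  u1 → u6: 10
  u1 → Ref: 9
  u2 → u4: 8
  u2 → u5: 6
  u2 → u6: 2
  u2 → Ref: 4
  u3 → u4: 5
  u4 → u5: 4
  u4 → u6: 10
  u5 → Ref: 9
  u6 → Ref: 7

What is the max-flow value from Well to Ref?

Augment Well→u2→Ref: bottleneck 4, flow now 4.
Augment Well→u5→Ref: bottleneck 9, flow now 13.
Augment Well→u6→Ref: bottleneck 7, flow now 20.
No augmenting path remains; maximum flow = 20.
In the residual graph, reachable from Well: {Well, u2, u3, u4, u5, u6}.
Min-cut edges: u2→Ref (4), u5→Ref (9), u6→Ref (7); capacity 4 + 9 + 7 = 20.
This cut is saturated, so no flow can exceed 20.

20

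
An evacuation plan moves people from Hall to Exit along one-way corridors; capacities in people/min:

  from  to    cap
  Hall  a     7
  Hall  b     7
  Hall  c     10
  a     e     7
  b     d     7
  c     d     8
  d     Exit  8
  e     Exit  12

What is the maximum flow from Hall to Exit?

Augment Hall→a→e→Exit: bottleneck 7, flow now 7.
Augment Hall→b→d→Exit: bottleneck 7, flow now 14.
Augment Hall→c→d→Exit: bottleneck 1, flow now 15.
No augmenting path remains; maximum flow = 15.
In the residual graph, reachable from Hall: {Hall, b, c, d}.
Min-cut edges: Hall→a (7), d→Exit (8); capacity 7 + 8 = 15.
This cut is saturated, so no flow can exceed 15.

15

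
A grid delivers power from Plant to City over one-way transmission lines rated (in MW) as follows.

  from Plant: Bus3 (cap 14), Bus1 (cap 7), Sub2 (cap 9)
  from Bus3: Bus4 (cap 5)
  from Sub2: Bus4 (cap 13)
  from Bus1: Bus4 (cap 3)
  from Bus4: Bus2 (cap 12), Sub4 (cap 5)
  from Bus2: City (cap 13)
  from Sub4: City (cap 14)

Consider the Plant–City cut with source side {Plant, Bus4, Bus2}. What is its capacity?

Edges leaving {Plant, Bus4, Bus2}: Plant→Bus3 (14), Plant→Sub2 (9), Plant→Bus1 (7), Bus4→Sub4 (5), Bus2→City (13).
Cut capacity = 14 + 9 + 7 + 5 + 13 = 48.

48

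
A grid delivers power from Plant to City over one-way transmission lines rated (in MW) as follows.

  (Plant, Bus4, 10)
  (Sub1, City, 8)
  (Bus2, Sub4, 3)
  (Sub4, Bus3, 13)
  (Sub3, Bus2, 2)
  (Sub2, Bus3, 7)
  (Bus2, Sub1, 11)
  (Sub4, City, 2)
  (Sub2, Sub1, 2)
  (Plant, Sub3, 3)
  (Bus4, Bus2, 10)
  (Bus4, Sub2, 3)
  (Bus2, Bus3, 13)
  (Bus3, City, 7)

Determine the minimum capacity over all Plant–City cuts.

Augment Plant→Sub3→Bus2→Sub1→City: bottleneck 2, flow now 2.
Augment Plant→Bus4→Sub2→Sub1→City: bottleneck 2, flow now 4.
Augment Plant→Bus4→Sub2→Bus3→City: bottleneck 1, flow now 5.
Augment Plant→Bus4→Bus2→Sub1→City: bottleneck 4, flow now 9.
Augment Plant→Bus4→Bus2→Bus3→City: bottleneck 3, flow now 12.
No augmenting path remains; maximum flow = 12.
By max-flow min-cut, the minimum cut capacity equals the max flow.
In the residual graph, reachable from Plant: {Plant, Sub3}.
Min-cut edges: Plant→Bus4 (10), Sub3→Bus2 (2); capacity 10 + 2 = 12.

12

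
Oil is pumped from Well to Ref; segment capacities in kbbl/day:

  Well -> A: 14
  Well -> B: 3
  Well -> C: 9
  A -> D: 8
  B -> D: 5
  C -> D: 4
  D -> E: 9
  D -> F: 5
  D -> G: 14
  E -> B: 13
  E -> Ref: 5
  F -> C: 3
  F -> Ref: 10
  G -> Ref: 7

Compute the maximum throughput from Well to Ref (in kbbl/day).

15

Augment Well→A→D→E→Ref: bottleneck 5, flow now 5.
Augment Well→A→D→F→Ref: bottleneck 3, flow now 8.
Augment Well→B→D→F→Ref: bottleneck 2, flow now 10.
Augment Well→B→D→G→Ref: bottleneck 1, flow now 11.
Augment Well→C→D→G→Ref: bottleneck 4, flow now 15.
No augmenting path remains; maximum flow = 15.
In the residual graph, reachable from Well: {Well, A, C}.
Min-cut edges: Well→B (3), A→D (8), C→D (4); capacity 3 + 8 + 4 = 15.
This cut is saturated, so no flow can exceed 15.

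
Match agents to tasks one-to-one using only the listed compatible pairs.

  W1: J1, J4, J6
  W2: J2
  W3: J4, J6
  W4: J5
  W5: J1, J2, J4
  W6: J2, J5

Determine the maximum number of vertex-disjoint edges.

5

Unit-capacity flow: source→left, listed edges, right→sink; max matching = max flow.
Augmenting path W1→J1 (+1); matched 1.
Augmenting path W2→J2 (+1); matched 2.
Augmenting path W3→J4 (+1); matched 3.
Augmenting path W4→J5 (+1); matched 4.
Augmenting path W5→J1→W1→J6 (+1); matched 5.
No augmenting path remains; maximum matching = 5.
König certificate: {W1, W3, W5, J2, J5} is a vertex cover of size 5 (every listed pair touches it), so no matching can be larger.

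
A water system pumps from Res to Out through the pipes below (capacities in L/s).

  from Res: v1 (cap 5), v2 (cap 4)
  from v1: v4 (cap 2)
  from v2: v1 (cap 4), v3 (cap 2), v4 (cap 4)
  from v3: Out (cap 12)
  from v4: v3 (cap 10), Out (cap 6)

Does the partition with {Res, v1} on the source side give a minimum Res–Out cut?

Given cut capacity: 4 + 2 = 6.
Augment Res→v1→v4→Out: bottleneck 2, flow now 2.
Augment Res→v2→v3→Out: bottleneck 2, flow now 4.
Augment Res→v2→v4→Out: bottleneck 2, flow now 6.
No augmenting path remains; maximum flow = 6.
Cut capacity 6 equals the max flow, so it is a minimum cut.

Yes — it is a minimum cut (capacity 6).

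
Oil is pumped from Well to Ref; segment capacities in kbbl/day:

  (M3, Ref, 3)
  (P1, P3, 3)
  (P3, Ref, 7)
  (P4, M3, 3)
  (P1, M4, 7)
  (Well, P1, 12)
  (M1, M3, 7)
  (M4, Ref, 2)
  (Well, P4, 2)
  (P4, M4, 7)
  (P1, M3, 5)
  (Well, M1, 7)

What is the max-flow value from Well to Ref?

Augment Well→P1→P3→Ref: bottleneck 3, flow now 3.
Augment Well→P1→M3→Ref: bottleneck 3, flow now 6.
Augment Well→P1→M4→Ref: bottleneck 2, flow now 8.
No augmenting path remains; maximum flow = 8.
In the residual graph, reachable from Well: {Well, P1, M1, P4, M3, M4}.
Min-cut edges: P1→P3 (3), M3→Ref (3), M4→Ref (2); capacity 3 + 3 + 2 = 8.
This cut is saturated, so no flow can exceed 8.

8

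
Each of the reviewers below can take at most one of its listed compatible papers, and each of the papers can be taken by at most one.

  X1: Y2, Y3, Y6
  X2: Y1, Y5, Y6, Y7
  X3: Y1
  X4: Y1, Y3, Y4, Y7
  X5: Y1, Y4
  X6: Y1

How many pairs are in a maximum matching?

Unit-capacity flow: source→left, listed edges, right→sink; max matching = max flow.
Augmenting path X1→Y2 (+1); matched 1.
Augmenting path X2→Y1 (+1); matched 2.
Augmenting path X4→Y3 (+1); matched 3.
Augmenting path X5→Y4 (+1); matched 4.
Augmenting path X3→Y1→X2→Y5 (+1); matched 5.
No augmenting path remains; maximum matching = 5.
König certificate: {X1, X2, X4, X5, Y1} is a vertex cover of size 5 (every listed pair touches it), so no matching can be larger.

5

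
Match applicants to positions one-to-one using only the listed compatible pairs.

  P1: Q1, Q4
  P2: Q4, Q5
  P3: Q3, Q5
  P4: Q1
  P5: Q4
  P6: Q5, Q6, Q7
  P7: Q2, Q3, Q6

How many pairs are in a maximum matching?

6

Unit-capacity flow: source→left, listed edges, right→sink; max matching = max flow.
Augmenting path P1→Q1 (+1); matched 1.
Augmenting path P2→Q4 (+1); matched 2.
Augmenting path P3→Q3 (+1); matched 3.
Augmenting path P6→Q5 (+1); matched 4.
Augmenting path P7→Q2 (+1); matched 5.
Augmenting path P5→Q4→P2→Q5→P6→Q6 (+1); matched 6.
No augmenting path remains; maximum matching = 6.
König certificate: {P2, P3, P6, P7, Q1, Q4} is a vertex cover of size 6 (every listed pair touches it), so no matching can be larger.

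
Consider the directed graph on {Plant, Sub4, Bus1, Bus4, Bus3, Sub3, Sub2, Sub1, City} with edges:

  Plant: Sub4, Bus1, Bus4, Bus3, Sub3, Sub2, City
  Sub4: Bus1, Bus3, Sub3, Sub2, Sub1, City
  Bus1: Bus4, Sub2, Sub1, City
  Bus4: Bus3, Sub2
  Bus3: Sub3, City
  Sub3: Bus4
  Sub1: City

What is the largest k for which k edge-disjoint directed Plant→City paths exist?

Assign every edge capacity 1; by Menger, the answer equals the max flow.
Path Plant→City (+1); total 1.
Path Plant→Sub4→City (+1); total 2.
Path Plant→Bus1→City (+1); total 3.
Path Plant→Bus3→City (+1); total 4.
No residual Plant→City path; max flow = 4.
Certifying cut of size 4: {Bus3→City, Plant→Bus1, Plant→City, Plant→Sub4}.

4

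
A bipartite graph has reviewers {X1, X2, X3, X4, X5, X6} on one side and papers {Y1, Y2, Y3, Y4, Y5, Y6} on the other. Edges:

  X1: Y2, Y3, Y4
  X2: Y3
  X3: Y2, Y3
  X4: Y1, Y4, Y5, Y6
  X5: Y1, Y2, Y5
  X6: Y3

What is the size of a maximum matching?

5

Unit-capacity flow: source→left, listed edges, right→sink; max matching = max flow.
Augmenting path X1→Y2 (+1); matched 1.
Augmenting path X2→Y3 (+1); matched 2.
Augmenting path X4→Y1 (+1); matched 3.
Augmenting path X5→Y5 (+1); matched 4.
Augmenting path X3→Y2→X1→Y4 (+1); matched 5.
No augmenting path remains; maximum matching = 5.
König certificate: {X1, X3, X4, X5, Y3} is a vertex cover of size 5 (every listed pair touches it), so no matching can be larger.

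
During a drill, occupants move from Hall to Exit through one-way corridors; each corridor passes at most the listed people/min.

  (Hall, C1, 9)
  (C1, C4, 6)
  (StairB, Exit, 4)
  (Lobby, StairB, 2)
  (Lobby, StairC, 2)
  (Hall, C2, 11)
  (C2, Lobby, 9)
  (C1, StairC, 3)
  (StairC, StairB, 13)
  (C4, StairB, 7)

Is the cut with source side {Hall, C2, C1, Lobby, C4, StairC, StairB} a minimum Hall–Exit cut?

Given cut capacity: 4 = 4.
Augment Hall→C2→Lobby→StairB→Exit: bottleneck 2, flow now 2.
Augment Hall→C1→C4→StairB→Exit: bottleneck 2, flow now 4.
No augmenting path remains; maximum flow = 4.
Cut capacity 4 equals the max flow, so it is a minimum cut.

Yes — it is a minimum cut (capacity 4).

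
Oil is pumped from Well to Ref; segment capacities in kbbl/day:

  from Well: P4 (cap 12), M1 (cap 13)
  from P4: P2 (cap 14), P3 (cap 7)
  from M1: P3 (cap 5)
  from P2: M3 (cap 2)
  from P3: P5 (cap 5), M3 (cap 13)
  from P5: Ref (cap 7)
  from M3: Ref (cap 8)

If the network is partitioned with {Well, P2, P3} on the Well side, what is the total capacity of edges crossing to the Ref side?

Edges leaving {Well, P2, P3}: Well→P4 (12), Well→M1 (13), P2→M3 (2), P3→P5 (5), P3→M3 (13).
Cut capacity = 12 + 13 + 2 + 5 + 13 = 45.

45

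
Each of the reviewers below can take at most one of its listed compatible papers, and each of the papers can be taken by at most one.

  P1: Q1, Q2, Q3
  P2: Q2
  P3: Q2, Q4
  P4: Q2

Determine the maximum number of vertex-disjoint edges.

Unit-capacity flow: source→left, listed edges, right→sink; max matching = max flow.
Augmenting path P1→Q1 (+1); matched 1.
Augmenting path P2→Q2 (+1); matched 2.
Augmenting path P3→Q4 (+1); matched 3.
No augmenting path remains; maximum matching = 3.
König certificate: {P1, P3, Q2} is a vertex cover of size 3 (every listed pair touches it), so no matching can be larger.

3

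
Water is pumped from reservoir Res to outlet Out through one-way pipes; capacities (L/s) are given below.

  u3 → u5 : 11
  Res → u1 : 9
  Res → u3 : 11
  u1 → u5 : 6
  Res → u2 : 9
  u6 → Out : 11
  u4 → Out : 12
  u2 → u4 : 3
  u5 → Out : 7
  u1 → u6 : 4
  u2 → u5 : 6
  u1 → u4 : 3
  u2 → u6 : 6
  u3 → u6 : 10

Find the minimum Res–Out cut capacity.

24

Augment Res→u1→u4→Out: bottleneck 3, flow now 3.
Augment Res→u1→u5→Out: bottleneck 6, flow now 9.
Augment Res→u2→u4→Out: bottleneck 3, flow now 12.
Augment Res→u2→u5→Out: bottleneck 1, flow now 13.
Augment Res→u2→u6→Out: bottleneck 5, flow now 18.
Augment Res→u3→u6→Out: bottleneck 6, flow now 24.
No augmenting path remains; maximum flow = 24.
By max-flow min-cut, the minimum cut capacity equals the max flow.
In the residual graph, reachable from Res: {Res, u1, u2, u3, u5, u6}.
Min-cut edges: u1→u4 (3), u2→u4 (3), u5→Out (7), u6→Out (11); capacity 3 + 3 + 7 + 11 = 24.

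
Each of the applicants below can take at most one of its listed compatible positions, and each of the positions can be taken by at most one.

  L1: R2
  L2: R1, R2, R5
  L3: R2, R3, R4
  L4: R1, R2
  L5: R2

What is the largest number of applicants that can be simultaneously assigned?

Unit-capacity flow: source→left, listed edges, right→sink; max matching = max flow.
Augmenting path L1→R2 (+1); matched 1.
Augmenting path L2→R1 (+1); matched 2.
Augmenting path L3→R3 (+1); matched 3.
Augmenting path L4→R1→L2→R5 (+1); matched 4.
No augmenting path remains; maximum matching = 4.
König certificate: {L2, L3, L4, R2} is a vertex cover of size 4 (every listed pair touches it), so no matching can be larger.

4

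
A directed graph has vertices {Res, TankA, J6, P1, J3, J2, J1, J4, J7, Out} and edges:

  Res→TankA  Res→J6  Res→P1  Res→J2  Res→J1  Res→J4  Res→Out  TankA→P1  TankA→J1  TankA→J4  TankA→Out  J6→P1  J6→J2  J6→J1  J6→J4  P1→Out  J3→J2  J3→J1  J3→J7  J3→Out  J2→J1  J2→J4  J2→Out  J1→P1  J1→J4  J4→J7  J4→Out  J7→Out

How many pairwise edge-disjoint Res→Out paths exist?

Assign every edge capacity 1; by Menger, the answer equals the max flow.
Path Res→Out (+1); total 1.
Path Res→TankA→Out (+1); total 2.
Path Res→P1→Out (+1); total 3.
Path Res→J2→Out (+1); total 4.
Path Res→J4→Out (+1); total 5.
Path Res→J6→J4→J7→Out (+1); total 6.
No residual Res→Out path; max flow = 6.
Certifying cut of size 6: {J2→Out, J4→J7, J4→Out, P1→Out, Res→Out, Res→TankA}.

6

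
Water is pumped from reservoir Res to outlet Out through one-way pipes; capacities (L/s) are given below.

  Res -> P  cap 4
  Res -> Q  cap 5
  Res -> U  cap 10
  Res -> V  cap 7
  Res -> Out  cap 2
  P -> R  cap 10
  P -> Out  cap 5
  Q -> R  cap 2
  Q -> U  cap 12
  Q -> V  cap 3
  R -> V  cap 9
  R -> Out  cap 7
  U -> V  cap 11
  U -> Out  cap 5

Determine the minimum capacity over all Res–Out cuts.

Augment Res→Out: bottleneck 2, flow now 2.
Augment Res→P→Out: bottleneck 4, flow now 6.
Augment Res→U→Out: bottleneck 5, flow now 11.
Augment Res→Q→R→Out: bottleneck 2, flow now 13.
No augmenting path remains; maximum flow = 13.
By max-flow min-cut, the minimum cut capacity equals the max flow.
In the residual graph, reachable from Res: {Res, Q, U, V}.
Min-cut edges: Res→P (4), Res→Out (2), Q→R (2), U→Out (5); capacity 4 + 2 + 2 + 5 = 13.

13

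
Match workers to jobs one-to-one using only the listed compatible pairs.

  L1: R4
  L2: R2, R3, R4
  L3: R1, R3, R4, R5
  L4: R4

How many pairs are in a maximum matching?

Unit-capacity flow: source→left, listed edges, right→sink; max matching = max flow.
Augmenting path L1→R4 (+1); matched 1.
Augmenting path L2→R2 (+1); matched 2.
Augmenting path L3→R1 (+1); matched 3.
No augmenting path remains; maximum matching = 3.
König certificate: {L2, L3, R4} is a vertex cover of size 3 (every listed pair touches it), so no matching can be larger.

3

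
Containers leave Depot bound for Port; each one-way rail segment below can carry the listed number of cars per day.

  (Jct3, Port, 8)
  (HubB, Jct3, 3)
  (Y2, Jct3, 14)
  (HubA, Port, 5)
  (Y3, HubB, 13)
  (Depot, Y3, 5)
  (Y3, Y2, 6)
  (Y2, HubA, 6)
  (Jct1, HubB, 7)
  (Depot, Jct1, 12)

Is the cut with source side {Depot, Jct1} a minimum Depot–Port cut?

Given cut capacity: 5 + 7 = 12.
Augment Depot→Y3→Y2→HubA→Port: bottleneck 5, flow now 5.
Augment Depot→Jct1→HubB→Jct3→Port: bottleneck 3, flow now 8.
No augmenting path remains; maximum flow = 8.
In the residual graph, reachable from Depot: {Depot, Jct1, HubB}.
Min-cut edges: Depot→Y3 (5), HubB→Jct3 (3); capacity 5 + 3 = 8.
Cut capacity 12 exceeds the max flow 8, so it is not minimum.

No — its capacity is 12, but the minimum cut has capacity 8.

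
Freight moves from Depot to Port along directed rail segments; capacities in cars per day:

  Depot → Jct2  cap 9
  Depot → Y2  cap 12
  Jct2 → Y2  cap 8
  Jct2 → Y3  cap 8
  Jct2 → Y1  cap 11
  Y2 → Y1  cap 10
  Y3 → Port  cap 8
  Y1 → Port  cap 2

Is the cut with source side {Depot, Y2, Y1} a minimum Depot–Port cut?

No — its capacity is 11, but the minimum cut has capacity 10.

Given cut capacity: 9 + 2 = 11.
Augment Depot→Jct2→Y3→Port: bottleneck 8, flow now 8.
Augment Depot→Jct2→Y1→Port: bottleneck 1, flow now 9.
Augment Depot→Y2→Y1→Port: bottleneck 1, flow now 10.
No augmenting path remains; maximum flow = 10.
In the residual graph, reachable from Depot: {Depot, Jct2, Y2, Y1}.
Min-cut edges: Jct2→Y3 (8), Y1→Port (2); capacity 8 + 2 = 10.
Cut capacity 11 exceeds the max flow 10, so it is not minimum.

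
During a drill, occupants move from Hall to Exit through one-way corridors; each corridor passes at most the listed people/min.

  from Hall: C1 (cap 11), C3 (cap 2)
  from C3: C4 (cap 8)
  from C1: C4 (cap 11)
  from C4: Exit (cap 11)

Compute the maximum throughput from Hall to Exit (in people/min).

11

Augment Hall→C3→C4→Exit: bottleneck 2, flow now 2.
Augment Hall→C1→C4→Exit: bottleneck 9, flow now 11.
No augmenting path remains; maximum flow = 11.
In the residual graph, reachable from Hall: {Hall, C3, C1, C4}.
Min-cut edges: C4→Exit (11); capacity 11 = 11.
This cut is saturated, so no flow can exceed 11.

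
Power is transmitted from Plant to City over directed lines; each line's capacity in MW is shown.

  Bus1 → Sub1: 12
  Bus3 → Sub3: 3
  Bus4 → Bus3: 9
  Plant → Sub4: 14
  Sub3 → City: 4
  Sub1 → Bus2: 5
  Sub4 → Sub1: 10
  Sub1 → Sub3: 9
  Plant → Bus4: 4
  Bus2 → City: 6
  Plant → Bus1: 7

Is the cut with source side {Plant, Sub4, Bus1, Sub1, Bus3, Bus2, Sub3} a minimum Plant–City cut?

No — its capacity is 14, but the minimum cut has capacity 9.

Given cut capacity: 4 + 6 + 4 = 14.
Augment Plant→Sub4→Sub1→Bus2→City: bottleneck 5, flow now 5.
Augment Plant→Sub4→Sub1→Sub3→City: bottleneck 4, flow now 9.
No augmenting path remains; maximum flow = 9.
In the residual graph, reachable from Plant: {Plant, Sub4, Bus1, Bus4, Sub1, Bus3, Sub3}.
Min-cut edges: Sub1→Bus2 (5), Sub3→City (4); capacity 5 + 4 = 9.
Cut capacity 14 exceeds the max flow 9, so it is not minimum.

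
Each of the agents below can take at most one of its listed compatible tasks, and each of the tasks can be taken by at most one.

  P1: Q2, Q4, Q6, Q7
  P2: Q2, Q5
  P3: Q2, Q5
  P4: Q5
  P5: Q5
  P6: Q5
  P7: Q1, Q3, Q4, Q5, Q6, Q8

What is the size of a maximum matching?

4

Unit-capacity flow: source→left, listed edges, right→sink; max matching = max flow.
Augmenting path P1→Q2 (+1); matched 1.
Augmenting path P2→Q5 (+1); matched 2.
Augmenting path P7→Q1 (+1); matched 3.
Augmenting path P3→Q2→P1→Q4 (+1); matched 4.
No augmenting path remains; maximum matching = 4.
König certificate: {P1, P7, Q2, Q5} is a vertex cover of size 4 (every listed pair touches it), so no matching can be larger.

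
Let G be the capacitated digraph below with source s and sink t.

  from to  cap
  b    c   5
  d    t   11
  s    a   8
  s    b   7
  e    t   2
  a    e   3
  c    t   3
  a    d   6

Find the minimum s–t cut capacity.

11

Augment s→a→d→t: bottleneck 6, flow now 6.
Augment s→a→e→t: bottleneck 2, flow now 8.
Augment s→b→c→t: bottleneck 3, flow now 11.
No augmenting path remains; maximum flow = 11.
By max-flow min-cut, the minimum cut capacity equals the max flow.
In the residual graph, reachable from s: {s, b, c}.
Min-cut edges: s→a (8), c→t (3); capacity 8 + 3 = 11.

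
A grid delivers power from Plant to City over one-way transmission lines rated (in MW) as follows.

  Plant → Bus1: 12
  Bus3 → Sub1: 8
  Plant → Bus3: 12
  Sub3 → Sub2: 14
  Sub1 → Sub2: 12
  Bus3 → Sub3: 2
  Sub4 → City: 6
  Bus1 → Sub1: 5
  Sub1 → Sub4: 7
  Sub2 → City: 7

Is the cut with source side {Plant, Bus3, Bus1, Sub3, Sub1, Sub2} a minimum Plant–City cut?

Given cut capacity: 7 + 7 = 14.
Augment Plant→Bus3→Sub3→Sub2→City: bottleneck 2, flow now 2.
Augment Plant→Bus3→Sub1→Sub2→City: bottleneck 5, flow now 7.
Augment Plant→Bus3→Sub1→Sub4→City: bottleneck 3, flow now 10.
Augment Plant→Bus1→Sub1→Sub4→City: bottleneck 3, flow now 13.
No augmenting path remains; maximum flow = 13.
In the residual graph, reachable from Plant: {Plant, Bus3, Bus1, Sub3, Sub1, Sub2, Sub4}.
Min-cut edges: Sub2→City (7), Sub4→City (6); capacity 7 + 6 = 13.
Cut capacity 14 exceeds the max flow 13, so it is not minimum.

No — its capacity is 14, but the minimum cut has capacity 13.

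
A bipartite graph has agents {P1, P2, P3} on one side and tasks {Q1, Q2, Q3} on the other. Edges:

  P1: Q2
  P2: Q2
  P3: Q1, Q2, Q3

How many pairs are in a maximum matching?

Unit-capacity flow: source→left, listed edges, right→sink; max matching = max flow.
Augmenting path P1→Q2 (+1); matched 1.
Augmenting path P3→Q1 (+1); matched 2.
No augmenting path remains; maximum matching = 2.
König certificate: {P3, Q2} is a vertex cover of size 2 (every listed pair touches it), so no matching can be larger.

2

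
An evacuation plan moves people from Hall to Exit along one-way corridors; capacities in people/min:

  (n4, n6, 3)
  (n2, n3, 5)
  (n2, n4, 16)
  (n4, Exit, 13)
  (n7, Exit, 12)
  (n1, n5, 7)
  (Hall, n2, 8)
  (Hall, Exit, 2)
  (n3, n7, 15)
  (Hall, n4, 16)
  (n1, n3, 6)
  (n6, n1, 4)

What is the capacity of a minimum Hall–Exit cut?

23

Augment Hall→Exit: bottleneck 2, flow now 2.
Augment Hall→n4→Exit: bottleneck 13, flow now 15.
Augment Hall→n2→n3→n7→Exit: bottleneck 5, flow now 20.
Augment Hall→n4→n6→n1→n3→n7→Exit: bottleneck 3, flow now 23.
No augmenting path remains; maximum flow = 23.
By max-flow min-cut, the minimum cut capacity equals the max flow.
In the residual graph, reachable from Hall: {Hall, n2, n4}.
Min-cut edges: Hall→Exit (2), n2→n3 (5), n4→n6 (3), n4→Exit (13); capacity 2 + 5 + 3 + 13 = 23.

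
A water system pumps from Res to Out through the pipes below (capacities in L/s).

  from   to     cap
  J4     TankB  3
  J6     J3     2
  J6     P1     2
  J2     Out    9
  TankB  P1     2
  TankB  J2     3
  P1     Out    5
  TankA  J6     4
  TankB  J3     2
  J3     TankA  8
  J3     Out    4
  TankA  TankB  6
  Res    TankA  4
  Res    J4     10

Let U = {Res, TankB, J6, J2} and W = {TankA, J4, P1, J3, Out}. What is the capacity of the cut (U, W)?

31

Edges leaving {Res, TankB, J6, J2}: Res→TankA (4), Res→J4 (10), TankB→P1 (2), TankB→J3 (2), J6→P1 (2), J6→J3 (2), J2→Out (9).
Cut capacity = 4 + 10 + 2 + 2 + 2 + 2 + 9 = 31.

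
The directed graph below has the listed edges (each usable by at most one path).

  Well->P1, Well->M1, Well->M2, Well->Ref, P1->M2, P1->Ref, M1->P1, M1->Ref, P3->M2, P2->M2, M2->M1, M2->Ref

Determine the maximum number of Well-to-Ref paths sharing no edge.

Assign every edge capacity 1; by Menger, the answer equals the max flow.
Path Well→Ref (+1); total 1.
Path Well→P1→Ref (+1); total 2.
Path Well→M1→Ref (+1); total 3.
Path Well→M2→Ref (+1); total 4.
No residual Well→Ref path; max flow = 4.
Certifying cut of size 4: {Well→M1, Well→M2, Well→P1, Well→Ref}.

4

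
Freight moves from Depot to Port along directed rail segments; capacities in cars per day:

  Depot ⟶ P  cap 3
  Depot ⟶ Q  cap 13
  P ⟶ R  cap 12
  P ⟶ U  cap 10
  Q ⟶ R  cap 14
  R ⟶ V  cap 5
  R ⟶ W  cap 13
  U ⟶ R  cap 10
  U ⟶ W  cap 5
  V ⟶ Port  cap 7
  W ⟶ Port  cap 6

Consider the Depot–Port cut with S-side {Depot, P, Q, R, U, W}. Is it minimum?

Given cut capacity: 5 + 6 = 11.
Augment Depot→P→R→V→Port: bottleneck 3, flow now 3.
Augment Depot→Q→R→V→Port: bottleneck 2, flow now 5.
Augment Depot→Q→R→W→Port: bottleneck 6, flow now 11.
No augmenting path remains; maximum flow = 11.
Cut capacity 11 equals the max flow, so it is a minimum cut.

Yes — it is a minimum cut (capacity 11).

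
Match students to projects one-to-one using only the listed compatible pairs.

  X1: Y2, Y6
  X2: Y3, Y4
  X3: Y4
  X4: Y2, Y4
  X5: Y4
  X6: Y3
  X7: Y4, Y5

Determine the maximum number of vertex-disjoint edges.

5

Unit-capacity flow: source→left, listed edges, right→sink; max matching = max flow.
Augmenting path X1→Y2 (+1); matched 1.
Augmenting path X2→Y3 (+1); matched 2.
Augmenting path X3→Y4 (+1); matched 3.
Augmenting path X7→Y5 (+1); matched 4.
Augmenting path X4→Y2→X1→Y6 (+1); matched 5.
No augmenting path remains; maximum matching = 5.
König certificate: {X1, X4, X7, Y3, Y4} is a vertex cover of size 5 (every listed pair touches it), so no matching can be larger.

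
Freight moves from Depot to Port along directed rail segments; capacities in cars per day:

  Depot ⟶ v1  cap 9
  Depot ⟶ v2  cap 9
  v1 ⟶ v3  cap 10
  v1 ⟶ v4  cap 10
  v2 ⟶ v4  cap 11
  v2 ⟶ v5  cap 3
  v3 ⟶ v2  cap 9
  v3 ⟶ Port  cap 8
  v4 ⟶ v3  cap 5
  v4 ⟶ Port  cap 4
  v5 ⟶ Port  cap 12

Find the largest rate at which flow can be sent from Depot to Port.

15

Augment Depot→v1→v3→Port: bottleneck 8, flow now 8.
Augment Depot→v1→v4→Port: bottleneck 1, flow now 9.
Augment Depot→v2→v4→Port: bottleneck 3, flow now 12.
Augment Depot→v2→v5→Port: bottleneck 3, flow now 15.
No augmenting path remains; maximum flow = 15.
In the residual graph, reachable from Depot: {Depot, v1, v2, v3, v4}.
Min-cut edges: v2→v5 (3), v3→Port (8), v4→Port (4); capacity 3 + 8 + 4 = 15.
This cut is saturated, so no flow can exceed 15.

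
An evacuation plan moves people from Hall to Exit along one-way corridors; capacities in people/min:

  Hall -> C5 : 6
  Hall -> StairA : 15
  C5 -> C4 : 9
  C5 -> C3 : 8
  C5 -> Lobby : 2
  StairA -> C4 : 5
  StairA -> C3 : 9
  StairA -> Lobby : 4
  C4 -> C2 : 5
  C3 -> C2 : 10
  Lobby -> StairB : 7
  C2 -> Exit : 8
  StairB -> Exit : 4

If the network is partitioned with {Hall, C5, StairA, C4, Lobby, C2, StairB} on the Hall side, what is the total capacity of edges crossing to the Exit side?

Edges leaving {Hall, C5, StairA, C4, Lobby, C2, StairB}: C5→C3 (8), StairA→C3 (9), C2→Exit (8), StairB→Exit (4).
Cut capacity = 8 + 9 + 8 + 4 = 29.

29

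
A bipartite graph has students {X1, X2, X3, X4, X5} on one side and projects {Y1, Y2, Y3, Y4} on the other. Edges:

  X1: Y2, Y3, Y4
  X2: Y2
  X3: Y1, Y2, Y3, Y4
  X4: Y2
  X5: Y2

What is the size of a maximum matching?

3

Unit-capacity flow: source→left, listed edges, right→sink; max matching = max flow.
Augmenting path X1→Y2 (+1); matched 1.
Augmenting path X3→Y1 (+1); matched 2.
Augmenting path X2→Y2→X1→Y3 (+1); matched 3.
No augmenting path remains; maximum matching = 3.
König certificate: {X1, X3, Y2} is a vertex cover of size 3 (every listed pair touches it), so no matching can be larger.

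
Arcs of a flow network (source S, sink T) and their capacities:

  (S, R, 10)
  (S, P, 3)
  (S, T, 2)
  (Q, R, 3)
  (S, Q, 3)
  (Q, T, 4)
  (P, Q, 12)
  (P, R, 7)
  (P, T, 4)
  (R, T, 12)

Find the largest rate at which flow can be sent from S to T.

Augment S→T: bottleneck 2, flow now 2.
Augment S→P→T: bottleneck 3, flow now 5.
Augment S→Q→T: bottleneck 3, flow now 8.
Augment S→R→T: bottleneck 10, flow now 18.
No augmenting path remains; maximum flow = 18.
In the residual graph, reachable from S: {S}.
Min-cut edges: S→P (3), S→Q (3), S→R (10), S→T (2); capacity 3 + 3 + 10 + 2 = 18.
This cut is saturated, so no flow can exceed 18.

18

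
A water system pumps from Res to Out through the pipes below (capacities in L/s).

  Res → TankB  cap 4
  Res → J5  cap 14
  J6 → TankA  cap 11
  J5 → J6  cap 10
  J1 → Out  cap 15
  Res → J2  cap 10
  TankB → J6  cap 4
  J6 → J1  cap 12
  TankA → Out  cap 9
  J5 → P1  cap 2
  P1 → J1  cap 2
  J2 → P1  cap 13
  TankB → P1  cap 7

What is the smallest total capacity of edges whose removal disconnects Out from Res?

Augment Res→J2→P1→J1→Out: bottleneck 2, flow now 2.
Augment Res→J5→J6→J1→Out: bottleneck 10, flow now 12.
Augment Res→TankB→J6→J1→Out: bottleneck 2, flow now 14.
Augment Res→TankB→J6→TankA→Out: bottleneck 2, flow now 16.
No augmenting path remains; maximum flow = 16.
By max-flow min-cut, the minimum cut capacity equals the max flow.
In the residual graph, reachable from Res: {Res, J2, J5, P1}.
Min-cut edges: Res→TankB (4), J5→J6 (10), P1→J1 (2); capacity 4 + 10 + 2 = 16.

16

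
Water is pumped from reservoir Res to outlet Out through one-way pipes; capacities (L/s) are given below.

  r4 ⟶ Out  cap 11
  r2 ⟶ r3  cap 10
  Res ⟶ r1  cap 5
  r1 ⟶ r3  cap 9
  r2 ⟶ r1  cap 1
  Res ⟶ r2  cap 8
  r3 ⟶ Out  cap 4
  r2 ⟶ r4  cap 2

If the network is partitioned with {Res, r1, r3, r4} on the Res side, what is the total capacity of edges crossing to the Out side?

23

Edges leaving {Res, r1, r3, r4}: Res→r2 (8), r3→Out (4), r4→Out (11).
Cut capacity = 8 + 4 + 11 = 23.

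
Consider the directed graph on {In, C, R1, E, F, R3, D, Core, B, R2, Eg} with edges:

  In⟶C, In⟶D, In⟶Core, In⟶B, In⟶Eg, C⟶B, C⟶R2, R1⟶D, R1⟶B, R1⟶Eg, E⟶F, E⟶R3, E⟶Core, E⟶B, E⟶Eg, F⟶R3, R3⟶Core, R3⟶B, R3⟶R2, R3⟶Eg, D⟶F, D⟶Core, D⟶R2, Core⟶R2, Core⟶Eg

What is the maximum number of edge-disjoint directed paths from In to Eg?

Assign every edge capacity 1; by Menger, the answer equals the max flow.
Path In→Eg (+1); total 1.
Path In→Core→Eg (+1); total 2.
Path In→D→F→R3→Eg (+1); total 3.
No residual In→Eg path; max flow = 3.
Certifying cut of size 3: {In→Core, In→D, In→Eg}.

3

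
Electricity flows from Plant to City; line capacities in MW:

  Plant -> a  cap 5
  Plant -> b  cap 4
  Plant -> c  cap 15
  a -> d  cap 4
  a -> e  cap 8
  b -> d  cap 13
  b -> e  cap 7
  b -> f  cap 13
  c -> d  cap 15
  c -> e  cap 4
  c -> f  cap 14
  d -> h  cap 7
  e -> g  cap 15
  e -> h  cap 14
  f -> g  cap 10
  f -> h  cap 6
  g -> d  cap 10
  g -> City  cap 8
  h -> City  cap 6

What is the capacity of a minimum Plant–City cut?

14

Augment Plant→a→d→h→City: bottleneck 4, flow now 4.
Augment Plant→a→e→g→City: bottleneck 1, flow now 5.
Augment Plant→b→d→h→City: bottleneck 2, flow now 7.
Augment Plant→b→e→g→City: bottleneck 2, flow now 9.
Augment Plant→c→e→g→City: bottleneck 4, flow now 13.
Augment Plant→c→f→g→City: bottleneck 1, flow now 14.
No augmenting path remains; maximum flow = 14.
By max-flow min-cut, the minimum cut capacity equals the max flow.
In the residual graph, reachable from Plant: {Plant, a, b, c, d, e, f, g, h}.
Min-cut edges: g→City (8), h→City (6); capacity 8 + 6 = 14.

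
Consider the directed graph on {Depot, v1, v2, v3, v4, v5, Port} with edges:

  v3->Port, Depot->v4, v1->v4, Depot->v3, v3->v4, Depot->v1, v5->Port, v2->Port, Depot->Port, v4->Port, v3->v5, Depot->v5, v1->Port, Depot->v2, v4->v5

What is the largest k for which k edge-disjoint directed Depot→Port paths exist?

6

Assign every edge capacity 1; by Menger, the answer equals the max flow.
Path Depot→Port (+1); total 1.
Path Depot→v1→Port (+1); total 2.
Path Depot→v2→Port (+1); total 3.
Path Depot→v3→Port (+1); total 4.
Path Depot→v4→Port (+1); total 5.
Path Depot→v5→Port (+1); total 6.
No residual Depot→Port path; max flow = 6.
Certifying cut of size 6: {Depot→Port, Depot→v1, Depot→v2, Depot→v3, Depot→v4, Depot→v5}.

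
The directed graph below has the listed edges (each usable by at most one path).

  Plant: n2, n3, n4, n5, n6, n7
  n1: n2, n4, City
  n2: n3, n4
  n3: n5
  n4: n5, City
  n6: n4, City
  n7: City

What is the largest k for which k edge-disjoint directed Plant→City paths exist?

Assign every edge capacity 1; by Menger, the answer equals the max flow.
Path Plant→n4→City (+1); total 1.
Path Plant→n6→City (+1); total 2.
Path Plant→n7→City (+1); total 3.
No residual Plant→City path; max flow = 3.
Certifying cut of size 3: {Plant→n6, Plant→n7, n4→City}.

3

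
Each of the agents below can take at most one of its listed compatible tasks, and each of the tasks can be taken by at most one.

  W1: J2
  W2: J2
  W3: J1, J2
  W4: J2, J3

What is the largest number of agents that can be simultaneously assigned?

Unit-capacity flow: source→left, listed edges, right→sink; max matching = max flow.
Augmenting path W1→J2 (+1); matched 1.
Augmenting path W3→J1 (+1); matched 2.
Augmenting path W4→J3 (+1); matched 3.
No augmenting path remains; maximum matching = 3.
König certificate: {W3, W4, J2} is a vertex cover of size 3 (every listed pair touches it), so no matching can be larger.

3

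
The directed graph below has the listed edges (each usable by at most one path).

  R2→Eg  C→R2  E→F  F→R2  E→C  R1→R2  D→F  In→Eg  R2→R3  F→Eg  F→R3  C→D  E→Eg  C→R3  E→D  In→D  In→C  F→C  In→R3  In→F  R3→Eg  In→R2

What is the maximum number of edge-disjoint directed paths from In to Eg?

Assign every edge capacity 1; by Menger, the answer equals the max flow.
Path In→Eg (+1); total 1.
Path In→F→Eg (+1); total 2.
Path In→R3→Eg (+1); total 3.
Path In→R2→Eg (+1); total 4.
No residual In→Eg path; max flow = 4.
Certifying cut of size 4: {F→Eg, In→Eg, R2→Eg, R3→Eg}.

4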